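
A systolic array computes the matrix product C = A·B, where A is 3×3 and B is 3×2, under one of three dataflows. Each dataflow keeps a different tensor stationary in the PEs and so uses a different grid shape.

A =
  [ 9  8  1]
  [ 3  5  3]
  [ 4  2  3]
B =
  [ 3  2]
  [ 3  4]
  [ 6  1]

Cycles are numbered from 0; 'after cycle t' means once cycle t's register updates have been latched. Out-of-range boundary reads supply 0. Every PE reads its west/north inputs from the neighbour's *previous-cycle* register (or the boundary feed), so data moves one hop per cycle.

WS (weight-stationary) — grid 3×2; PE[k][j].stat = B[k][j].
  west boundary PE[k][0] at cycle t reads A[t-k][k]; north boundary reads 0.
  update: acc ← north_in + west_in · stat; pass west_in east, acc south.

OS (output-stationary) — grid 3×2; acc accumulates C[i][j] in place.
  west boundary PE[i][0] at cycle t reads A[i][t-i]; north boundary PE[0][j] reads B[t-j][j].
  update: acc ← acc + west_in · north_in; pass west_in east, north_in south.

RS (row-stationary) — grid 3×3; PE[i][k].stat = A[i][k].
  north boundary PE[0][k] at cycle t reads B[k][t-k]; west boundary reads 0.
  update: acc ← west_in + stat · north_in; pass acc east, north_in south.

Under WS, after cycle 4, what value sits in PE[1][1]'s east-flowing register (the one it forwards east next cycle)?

WS 3×2: PE[1][1] cycle-by-cycle (with neighbour feeds):
  after 0 — PE[0][1] acc=0, pass-E 0, pass-S 0
  after 0 — PE[1][0] acc=0, pass-E 0, pass-S 0
  after 0 — PE[1][1] acc=0, pass-E 0, pass-S 0
  after 1 — PE[0][1] acc=18, pass-E 9, pass-S 18
  after 1 — PE[1][0] acc=51, pass-E 8, pass-S 51
  after 1 — PE[1][1] acc=0, pass-E 0, pass-S 0
  after 2 — PE[0][1] acc=6, pass-E 3, pass-S 6
  after 2 — PE[1][0] acc=24, pass-E 5, pass-S 24
  after 2 — PE[1][1] acc=50, pass-E 8, pass-S 50
  after 3 — PE[0][1] acc=8, pass-E 4, pass-S 8
  after 3 — PE[1][0] acc=18, pass-E 2, pass-S 18
  after 3 — PE[1][1] acc=26, pass-E 5, pass-S 26
  after 4 — PE[0][1] acc=0, pass-E 0, pass-S 0
  after 4 — PE[1][0] acc=0, pass-E 0, pass-S 0
  after 4 — PE[1][1] acc=16, pass-E 2, pass-S 16

register = 2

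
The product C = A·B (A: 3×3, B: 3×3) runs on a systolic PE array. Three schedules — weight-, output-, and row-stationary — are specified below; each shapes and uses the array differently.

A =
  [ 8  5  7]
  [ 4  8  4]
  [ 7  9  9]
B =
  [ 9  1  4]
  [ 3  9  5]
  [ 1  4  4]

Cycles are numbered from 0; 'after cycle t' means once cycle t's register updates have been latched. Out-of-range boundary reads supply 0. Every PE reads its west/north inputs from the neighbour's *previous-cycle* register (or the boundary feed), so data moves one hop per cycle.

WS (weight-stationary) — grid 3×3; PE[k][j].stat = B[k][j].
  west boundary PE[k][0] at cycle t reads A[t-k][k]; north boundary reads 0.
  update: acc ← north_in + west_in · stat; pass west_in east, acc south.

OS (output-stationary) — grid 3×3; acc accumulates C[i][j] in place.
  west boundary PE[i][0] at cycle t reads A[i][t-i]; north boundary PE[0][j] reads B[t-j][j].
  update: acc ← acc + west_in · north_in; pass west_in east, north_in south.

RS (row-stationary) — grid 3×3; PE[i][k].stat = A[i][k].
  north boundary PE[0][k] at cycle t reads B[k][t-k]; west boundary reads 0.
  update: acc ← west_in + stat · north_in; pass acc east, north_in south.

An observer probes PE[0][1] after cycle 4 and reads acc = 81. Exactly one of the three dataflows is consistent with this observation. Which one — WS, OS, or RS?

— WS: 3×3; PE[0][1] trace:
  step 0 · PE0,1: acc=0; fwd→0 fwd↓0
  step 1 · PE0,1: acc=8; fwd→8 fwd↓8
  step 2 · PE0,1: acc=4; fwd→4 fwd↓4
  step 3 · PE0,1: acc=7; fwd→7 fwd↓7
  step 4 · PE0,1: acc=0; fwd→0 fwd↓0
— OS: 3×3; PE[0][1] trace:
  step 0 · PE0,1: acc=0; fwd→0 fwd↓0
  step 1 · PE0,1: acc=8; fwd→8 fwd↓1
  step 2 · PE0,1: acc=53; fwd→5 fwd↓9
  step 3 · PE0,1: acc=81; fwd→7 fwd↓4
  step 4 · PE0,1: acc=81; fwd→0 fwd↓0
— RS: 3×3; PE[0][1] trace:
  step 0 · PE0,1: acc=0; fwd→0 fwd↓0
  step 1 · PE0,1: acc=87; fwd→87 fwd↓3
  step 2 · PE0,1: acc=53; fwd→53 fwd↓9
  step 3 · PE0,1: acc=57; fwd→57 fwd↓5
  step 4 · PE0,1: acc=0; fwd→0 fwd↓0

dataflow = OS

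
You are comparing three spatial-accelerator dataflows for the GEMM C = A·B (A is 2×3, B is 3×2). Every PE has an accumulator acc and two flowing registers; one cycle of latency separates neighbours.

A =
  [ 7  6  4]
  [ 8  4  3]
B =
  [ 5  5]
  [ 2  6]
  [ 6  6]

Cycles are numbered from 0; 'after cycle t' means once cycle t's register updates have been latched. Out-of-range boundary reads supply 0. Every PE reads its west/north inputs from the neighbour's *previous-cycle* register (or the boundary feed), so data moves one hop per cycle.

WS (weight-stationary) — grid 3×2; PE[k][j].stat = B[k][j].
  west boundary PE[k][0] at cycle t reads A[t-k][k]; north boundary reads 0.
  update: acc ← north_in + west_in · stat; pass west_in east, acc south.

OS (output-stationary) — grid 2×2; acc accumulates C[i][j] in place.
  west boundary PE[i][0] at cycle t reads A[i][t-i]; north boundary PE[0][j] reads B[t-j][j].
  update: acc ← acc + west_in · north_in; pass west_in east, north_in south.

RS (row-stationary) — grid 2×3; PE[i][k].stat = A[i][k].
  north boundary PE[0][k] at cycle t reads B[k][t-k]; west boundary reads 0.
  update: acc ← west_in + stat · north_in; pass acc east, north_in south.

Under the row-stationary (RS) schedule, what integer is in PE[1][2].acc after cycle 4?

RS on a 2×3 grid — tracing PE[1][2] and its feeders:
  after 0 — PE[0][2] acc=0, pass-E 0, pass-S 0
  after 0 — PE[1][1] acc=0, pass-E 0, pass-S 0
  after 0 — PE[1][2] acc=0, pass-E 0, pass-S 0
  after 1 — PE[0][2] acc=0, pass-E 0, pass-S 0
  after 1 — PE[1][1] acc=0, pass-E 0, pass-S 0
  after 1 — PE[1][2] acc=0, pass-E 0, pass-S 0
  after 2 — PE[0][2] acc=71, pass-E 71, pass-S 6
  after 2 — PE[1][1] acc=48, pass-E 48, pass-S 2
  after 2 — PE[1][2] acc=0, pass-E 0, pass-S 0
  after 3 — PE[0][2] acc=95, pass-E 95, pass-S 6
  after 3 — PE[1][1] acc=64, pass-E 64, pass-S 6
  after 3 — PE[1][2] acc=66, pass-E 66, pass-S 6
  after 4 — PE[0][2] acc=0, pass-E 0, pass-S 0
  after 4 — PE[1][1] acc=0, pass-E 0, pass-S 0
  after 4 — PE[1][2] acc=82, pass-E 82, pass-S 6

PE[1][2].acc = 82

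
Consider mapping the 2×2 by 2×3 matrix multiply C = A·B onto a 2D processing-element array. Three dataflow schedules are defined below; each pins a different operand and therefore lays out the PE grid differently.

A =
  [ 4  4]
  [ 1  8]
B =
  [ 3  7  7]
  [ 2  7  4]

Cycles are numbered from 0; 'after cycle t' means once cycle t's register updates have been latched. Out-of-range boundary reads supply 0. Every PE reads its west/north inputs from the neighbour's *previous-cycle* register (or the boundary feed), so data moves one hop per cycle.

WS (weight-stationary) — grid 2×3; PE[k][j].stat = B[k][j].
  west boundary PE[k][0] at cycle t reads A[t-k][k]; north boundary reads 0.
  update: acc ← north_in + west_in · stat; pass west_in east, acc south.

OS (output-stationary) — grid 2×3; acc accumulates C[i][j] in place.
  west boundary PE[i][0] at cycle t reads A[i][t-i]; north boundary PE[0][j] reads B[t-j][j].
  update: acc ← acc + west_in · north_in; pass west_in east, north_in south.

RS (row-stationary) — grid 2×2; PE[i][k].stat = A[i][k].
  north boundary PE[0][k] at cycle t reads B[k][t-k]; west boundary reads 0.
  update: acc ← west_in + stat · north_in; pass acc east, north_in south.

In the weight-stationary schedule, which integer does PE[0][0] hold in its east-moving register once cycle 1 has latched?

register = 1

Tracing WS — 2×3 array, target PE[0][0]:
  cycle 0: PE[0][0] → acc 12, east 4, south 12
  cycle 1: PE[0][0] → acc 3, east 1, south 3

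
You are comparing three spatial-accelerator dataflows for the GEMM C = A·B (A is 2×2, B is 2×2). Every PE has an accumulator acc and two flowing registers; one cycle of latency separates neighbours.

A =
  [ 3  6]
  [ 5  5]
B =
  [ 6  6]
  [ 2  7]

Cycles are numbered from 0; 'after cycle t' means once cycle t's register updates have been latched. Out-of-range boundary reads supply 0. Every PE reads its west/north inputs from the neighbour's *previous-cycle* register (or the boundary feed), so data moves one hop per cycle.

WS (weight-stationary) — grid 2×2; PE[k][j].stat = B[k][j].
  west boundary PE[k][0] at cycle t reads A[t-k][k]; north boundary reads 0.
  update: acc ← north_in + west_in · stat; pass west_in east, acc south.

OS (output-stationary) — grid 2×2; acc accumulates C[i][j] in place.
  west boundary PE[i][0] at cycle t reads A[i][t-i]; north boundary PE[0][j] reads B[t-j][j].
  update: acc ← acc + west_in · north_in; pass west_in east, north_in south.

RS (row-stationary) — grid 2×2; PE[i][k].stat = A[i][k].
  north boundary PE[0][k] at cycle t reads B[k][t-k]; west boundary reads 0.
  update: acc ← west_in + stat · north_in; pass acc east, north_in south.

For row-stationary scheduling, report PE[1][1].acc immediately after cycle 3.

PE[1][1].acc = 65

RS on a 2×2 grid — tracing PE[1][1] and its feeders:
  0: (0,1).acc=0  regs=<0,0>
  0: (1,0).acc=0  regs=<0,0>
  0: (1,1).acc=0  regs=<0,0>
  1: (0,1).acc=30  regs=<30,2>
  1: (1,0).acc=30  regs=<30,6>
  1: (1,1).acc=0  regs=<0,0>
  2: (0,1).acc=60  regs=<60,7>
  2: (1,0).acc=30  regs=<30,6>
  2: (1,1).acc=40  regs=<40,2>
  3: (0,1).acc=0  regs=<0,0>
  3: (1,0).acc=0  regs=<0,0>
  3: (1,1).acc=65  regs=<65,7>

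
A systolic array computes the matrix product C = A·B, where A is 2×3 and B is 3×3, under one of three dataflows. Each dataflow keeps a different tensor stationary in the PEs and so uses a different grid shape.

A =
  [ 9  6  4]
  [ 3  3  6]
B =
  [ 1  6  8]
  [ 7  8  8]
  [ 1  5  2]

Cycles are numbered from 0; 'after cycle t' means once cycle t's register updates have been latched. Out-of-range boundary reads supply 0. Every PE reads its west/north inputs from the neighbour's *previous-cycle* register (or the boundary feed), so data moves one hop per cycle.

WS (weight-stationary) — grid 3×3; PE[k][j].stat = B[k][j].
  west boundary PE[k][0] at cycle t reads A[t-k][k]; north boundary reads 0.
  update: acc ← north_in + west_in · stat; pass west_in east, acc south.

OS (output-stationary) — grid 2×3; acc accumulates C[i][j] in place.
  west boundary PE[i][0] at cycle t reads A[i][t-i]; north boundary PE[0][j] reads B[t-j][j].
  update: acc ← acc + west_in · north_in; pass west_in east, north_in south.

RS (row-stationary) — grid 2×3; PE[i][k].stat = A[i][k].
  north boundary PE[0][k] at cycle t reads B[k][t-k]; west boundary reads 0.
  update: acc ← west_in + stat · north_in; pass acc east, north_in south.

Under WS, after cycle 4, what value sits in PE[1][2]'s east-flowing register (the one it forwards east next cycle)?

register = 3

WS (3×3). Following PE[1][2] plus its west/north inputs:
  @0  [0,2]  acc 0  |  →0  ↓0
  @0  [1,1]  acc 0  |  →0  ↓0
  @0  [1,2]  acc 0  |  →0  ↓0
  @1  [0,2]  acc 0  |  →0  ↓0
  @1  [1,1]  acc 0  |  →0  ↓0
  @1  [1,2]  acc 0  |  →0  ↓0
  @2  [0,2]  acc 72  |  →9  ↓72
  @2  [1,1]  acc 102  |  →6  ↓102
  @2  [1,2]  acc 0  |  →0  ↓0
  @3  [0,2]  acc 24  |  →3  ↓24
  @3  [1,1]  acc 42  |  →3  ↓42
  @3  [1,2]  acc 120  |  →6  ↓120
  @4  [0,2]  acc 0  |  →0  ↓0
  @4  [1,1]  acc 0  |  →0  ↓0
  @4  [1,2]  acc 48  |  →3  ↓48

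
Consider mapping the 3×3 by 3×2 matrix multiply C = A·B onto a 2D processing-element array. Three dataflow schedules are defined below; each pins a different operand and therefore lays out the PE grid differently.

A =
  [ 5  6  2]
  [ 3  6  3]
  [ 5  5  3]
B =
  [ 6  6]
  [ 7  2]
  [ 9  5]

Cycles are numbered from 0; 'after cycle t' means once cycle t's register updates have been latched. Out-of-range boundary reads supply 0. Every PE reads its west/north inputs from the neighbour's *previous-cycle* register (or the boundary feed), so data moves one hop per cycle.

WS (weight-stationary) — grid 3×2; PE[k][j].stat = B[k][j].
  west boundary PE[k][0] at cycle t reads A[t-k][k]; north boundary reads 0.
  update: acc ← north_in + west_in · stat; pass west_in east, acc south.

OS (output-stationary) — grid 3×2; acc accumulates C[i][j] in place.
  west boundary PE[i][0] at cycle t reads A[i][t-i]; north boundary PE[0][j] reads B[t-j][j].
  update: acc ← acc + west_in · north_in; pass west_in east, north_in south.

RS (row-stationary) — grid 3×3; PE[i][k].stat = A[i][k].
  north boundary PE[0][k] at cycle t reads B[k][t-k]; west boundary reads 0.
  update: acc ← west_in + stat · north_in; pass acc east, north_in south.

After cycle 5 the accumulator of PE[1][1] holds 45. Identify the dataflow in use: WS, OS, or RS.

dataflow = OS

WS (3×2 grid), PE[1][1]:
  0: (1,1).acc=0  regs=<0,0>
  1: (1,1).acc=0  regs=<0,0>
  2: (1,1).acc=42  regs=<6,42>
  3: (1,1).acc=30  regs=<6,30>
  4: (1,1).acc=40  regs=<5,40>
  5: (1,1).acc=0  regs=<0,0>
OS (3×2 grid), PE[1][1]:
  0: (1,1).acc=0  regs=<0,0>
  1: (1,1).acc=0  regs=<0,0>
  2: (1,1).acc=18  regs=<3,6>
  3: (1,1).acc=30  regs=<6,2>
  4: (1,1).acc=45  regs=<3,5>
  5: (1,1).acc=45  regs=<0,0>
RS (3×3 grid), PE[1][1]:
  0: (1,1).acc=0  regs=<0,0>
  1: (1,1).acc=0  regs=<0,0>
  2: (1,1).acc=60  regs=<60,7>
  3: (1,1).acc=30  regs=<30,2>
  4: (1,1).acc=0  regs=<0,0>
  5: (1,1).acc=0  regs=<0,0>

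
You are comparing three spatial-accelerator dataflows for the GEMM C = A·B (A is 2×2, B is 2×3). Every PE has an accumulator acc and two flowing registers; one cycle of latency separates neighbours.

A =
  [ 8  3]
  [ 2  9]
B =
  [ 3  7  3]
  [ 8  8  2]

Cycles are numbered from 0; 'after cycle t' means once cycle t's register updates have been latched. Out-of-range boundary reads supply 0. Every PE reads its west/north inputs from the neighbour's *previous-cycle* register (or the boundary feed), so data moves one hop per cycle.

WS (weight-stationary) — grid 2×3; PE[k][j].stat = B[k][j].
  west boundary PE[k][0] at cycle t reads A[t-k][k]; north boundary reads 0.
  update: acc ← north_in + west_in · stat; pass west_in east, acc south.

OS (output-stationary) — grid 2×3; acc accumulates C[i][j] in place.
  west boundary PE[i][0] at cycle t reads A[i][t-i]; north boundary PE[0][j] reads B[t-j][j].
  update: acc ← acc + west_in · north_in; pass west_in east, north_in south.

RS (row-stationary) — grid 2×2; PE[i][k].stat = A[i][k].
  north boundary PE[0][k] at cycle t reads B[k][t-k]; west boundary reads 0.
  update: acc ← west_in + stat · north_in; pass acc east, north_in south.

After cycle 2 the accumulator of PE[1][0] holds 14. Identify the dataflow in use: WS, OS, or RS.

dataflow = RS

WS [2×3] PE[1][0] across cycles:
  cycle 0: PE[1][0] → acc 0, east 0, south 0
  cycle 1: PE[1][0] → acc 48, east 3, south 48
  cycle 2: PE[1][0] → acc 78, east 9, south 78
OS [2×3] PE[1][0] across cycles:
  cycle 0: PE[1][0] → acc 0, east 0, south 0
  cycle 1: PE[1][0] → acc 6, east 2, south 3
  cycle 2: PE[1][0] → acc 78, east 9, south 8
RS [2×2] PE[1][0] across cycles:
  cycle 0: PE[1][0] → acc 0, east 0, south 0
  cycle 1: PE[1][0] → acc 6, east 6, south 3
  cycle 2: PE[1][0] → acc 14, east 14, south 7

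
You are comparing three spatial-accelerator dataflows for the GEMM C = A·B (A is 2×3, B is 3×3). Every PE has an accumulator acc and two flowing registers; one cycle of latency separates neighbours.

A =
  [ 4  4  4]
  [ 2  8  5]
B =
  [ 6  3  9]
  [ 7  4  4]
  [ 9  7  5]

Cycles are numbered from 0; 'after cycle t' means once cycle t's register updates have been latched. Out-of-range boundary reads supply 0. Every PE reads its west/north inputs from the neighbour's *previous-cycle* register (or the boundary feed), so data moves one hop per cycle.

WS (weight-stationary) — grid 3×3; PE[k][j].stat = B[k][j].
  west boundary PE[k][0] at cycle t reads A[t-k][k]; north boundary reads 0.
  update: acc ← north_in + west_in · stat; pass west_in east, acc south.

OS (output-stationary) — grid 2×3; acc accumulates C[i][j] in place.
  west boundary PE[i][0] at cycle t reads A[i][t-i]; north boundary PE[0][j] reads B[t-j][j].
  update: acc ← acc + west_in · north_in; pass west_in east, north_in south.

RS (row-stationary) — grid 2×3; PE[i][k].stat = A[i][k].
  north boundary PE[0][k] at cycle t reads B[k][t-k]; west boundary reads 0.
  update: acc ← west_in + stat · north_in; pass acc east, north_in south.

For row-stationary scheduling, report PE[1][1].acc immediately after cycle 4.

PE[1][1].acc = 50

RS (2×3). Following PE[1][1] plus its west/north inputs:
  c0 r0c1: 0 / 0 / 0
  c0 r1c0: 0 / 0 / 0
  c0 r1c1: 0 / 0 / 0
  c1 r0c1: 52 / 52 / 7
  c1 r1c0: 12 / 12 / 6
  c1 r1c1: 0 / 0 / 0
  c2 r0c1: 28 / 28 / 4
  c2 r1c0: 6 / 6 / 3
  c2 r1c1: 68 / 68 / 7
  c3 r0c1: 52 / 52 / 4
  c3 r1c0: 18 / 18 / 9
  c3 r1c1: 38 / 38 / 4
  c4 r0c1: 0 / 0 / 0
  c4 r1c0: 0 / 0 / 0
  c4 r1c1: 50 / 50 / 4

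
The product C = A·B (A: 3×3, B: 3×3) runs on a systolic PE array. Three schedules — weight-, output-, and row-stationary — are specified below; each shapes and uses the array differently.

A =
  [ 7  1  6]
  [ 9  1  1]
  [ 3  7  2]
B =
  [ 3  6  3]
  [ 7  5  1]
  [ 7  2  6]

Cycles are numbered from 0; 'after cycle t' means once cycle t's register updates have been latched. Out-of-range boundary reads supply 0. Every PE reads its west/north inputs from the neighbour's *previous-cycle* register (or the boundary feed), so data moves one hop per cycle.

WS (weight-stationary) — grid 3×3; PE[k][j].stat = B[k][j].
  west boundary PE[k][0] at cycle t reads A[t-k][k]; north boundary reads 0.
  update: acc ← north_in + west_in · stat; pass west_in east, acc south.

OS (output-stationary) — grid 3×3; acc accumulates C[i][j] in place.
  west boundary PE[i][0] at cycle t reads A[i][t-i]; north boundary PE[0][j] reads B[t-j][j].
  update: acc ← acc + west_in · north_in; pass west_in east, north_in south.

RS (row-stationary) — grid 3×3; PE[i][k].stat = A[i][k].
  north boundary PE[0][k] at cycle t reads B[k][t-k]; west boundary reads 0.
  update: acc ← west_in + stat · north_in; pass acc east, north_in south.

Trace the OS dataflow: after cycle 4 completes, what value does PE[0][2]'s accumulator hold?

OS 3×3: PE[0][2] cycle-by-cycle (with neighbour feeds):
  c0 r0c1: 0 / 0 / 0
  c0 r0c2: 0 / 0 / 0
  c1 r0c1: 42 / 7 / 6
  c1 r0c2: 0 / 0 / 0
  c2 r0c1: 47 / 1 / 5
  c2 r0c2: 21 / 7 / 3
  c3 r0c1: 59 / 6 / 2
  c3 r0c2: 22 / 1 / 1
  c4 r0c1: 59 / 0 / 0
  c4 r0c2: 58 / 6 / 6

PE[0][2].acc = 58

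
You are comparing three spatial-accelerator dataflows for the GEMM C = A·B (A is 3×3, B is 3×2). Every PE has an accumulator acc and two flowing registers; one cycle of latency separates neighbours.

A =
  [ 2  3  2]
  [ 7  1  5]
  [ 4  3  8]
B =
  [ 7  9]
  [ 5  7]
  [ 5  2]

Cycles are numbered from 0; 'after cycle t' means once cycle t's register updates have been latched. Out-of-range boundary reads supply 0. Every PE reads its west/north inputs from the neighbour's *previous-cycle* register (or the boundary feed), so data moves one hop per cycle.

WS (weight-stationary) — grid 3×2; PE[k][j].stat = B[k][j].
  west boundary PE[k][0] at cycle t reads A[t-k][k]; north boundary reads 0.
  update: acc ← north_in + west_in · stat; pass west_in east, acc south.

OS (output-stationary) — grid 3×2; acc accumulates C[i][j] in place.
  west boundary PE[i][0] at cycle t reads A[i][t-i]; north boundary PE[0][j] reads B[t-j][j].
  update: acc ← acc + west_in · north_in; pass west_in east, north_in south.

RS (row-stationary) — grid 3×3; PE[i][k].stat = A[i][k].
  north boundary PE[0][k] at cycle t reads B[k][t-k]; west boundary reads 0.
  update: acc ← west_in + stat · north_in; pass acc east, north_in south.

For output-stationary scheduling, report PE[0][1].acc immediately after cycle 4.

PE[0][1].acc = 43

Tracing OS — 3×2 array, target PE[0][1]:
  c0 r0c0: 14 / 2 / 7
  c0 r0c1: 0 / 0 / 0
  c1 r0c0: 29 / 3 / 5
  c1 r0c1: 18 / 2 / 9
  c2 r0c0: 39 / 2 / 5
  c2 r0c1: 39 / 3 / 7
  c3 r0c0: 39 / 0 / 0
  c3 r0c1: 43 / 2 / 2
  c4 r0c0: 39 / 0 / 0
  c4 r0c1: 43 / 0 / 0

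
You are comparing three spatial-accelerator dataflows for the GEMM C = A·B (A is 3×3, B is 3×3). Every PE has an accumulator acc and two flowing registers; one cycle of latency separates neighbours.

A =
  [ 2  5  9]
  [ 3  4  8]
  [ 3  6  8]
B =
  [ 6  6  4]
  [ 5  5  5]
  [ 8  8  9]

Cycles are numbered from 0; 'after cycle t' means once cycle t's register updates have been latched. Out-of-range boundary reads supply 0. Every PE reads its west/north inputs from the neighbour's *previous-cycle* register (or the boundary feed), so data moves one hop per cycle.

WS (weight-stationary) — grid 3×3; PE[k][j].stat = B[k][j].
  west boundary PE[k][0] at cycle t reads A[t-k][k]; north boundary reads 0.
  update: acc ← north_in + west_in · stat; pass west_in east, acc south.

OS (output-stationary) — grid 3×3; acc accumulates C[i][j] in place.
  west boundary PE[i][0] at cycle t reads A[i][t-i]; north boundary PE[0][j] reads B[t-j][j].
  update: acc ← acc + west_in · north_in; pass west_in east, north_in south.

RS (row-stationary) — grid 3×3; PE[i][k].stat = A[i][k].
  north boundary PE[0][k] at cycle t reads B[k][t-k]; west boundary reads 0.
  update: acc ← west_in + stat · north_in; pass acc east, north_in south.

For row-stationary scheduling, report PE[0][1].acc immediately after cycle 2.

PE[0][1].acc = 37

RS 3×3: PE[0][1] cycle-by-cycle (with neighbour feeds):
  after 0 — PE[0][0] acc=12, pass-E 12, pass-S 6
  after 0 — PE[0][1] acc=0, pass-E 0, pass-S 0
  after 1 — PE[0][0] acc=12, pass-E 12, pass-S 6
  after 1 — PE[0][1] acc=37, pass-E 37, pass-S 5
  after 2 — PE[0][0] acc=8, pass-E 8, pass-S 4
  after 2 — PE[0][1] acc=37, pass-E 37, pass-S 5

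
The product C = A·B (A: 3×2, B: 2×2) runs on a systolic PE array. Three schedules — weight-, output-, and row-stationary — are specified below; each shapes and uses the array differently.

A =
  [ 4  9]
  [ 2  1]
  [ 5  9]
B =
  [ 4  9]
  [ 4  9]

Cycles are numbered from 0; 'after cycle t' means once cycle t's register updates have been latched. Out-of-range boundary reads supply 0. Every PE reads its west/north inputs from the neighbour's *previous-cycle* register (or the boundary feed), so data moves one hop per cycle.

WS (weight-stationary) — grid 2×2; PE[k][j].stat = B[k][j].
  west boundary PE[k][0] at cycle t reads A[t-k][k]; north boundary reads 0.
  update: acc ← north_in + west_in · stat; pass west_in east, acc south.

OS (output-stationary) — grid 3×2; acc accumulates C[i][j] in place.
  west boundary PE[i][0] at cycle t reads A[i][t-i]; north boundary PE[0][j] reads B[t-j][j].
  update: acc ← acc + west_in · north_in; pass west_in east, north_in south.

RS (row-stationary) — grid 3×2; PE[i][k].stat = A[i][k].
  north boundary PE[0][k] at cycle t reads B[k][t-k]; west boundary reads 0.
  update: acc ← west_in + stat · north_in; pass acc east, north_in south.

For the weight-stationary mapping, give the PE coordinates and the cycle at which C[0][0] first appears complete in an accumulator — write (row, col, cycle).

Under WS, C[0][0] lands at PE[1][0]:
  step 0 · PE1,0: acc=0; fwd→0 fwd↓0
  step 1 · PE1,0: acc=52; fwd→9 fwd↓52

(row, col, cycle) = (1, 0, 1)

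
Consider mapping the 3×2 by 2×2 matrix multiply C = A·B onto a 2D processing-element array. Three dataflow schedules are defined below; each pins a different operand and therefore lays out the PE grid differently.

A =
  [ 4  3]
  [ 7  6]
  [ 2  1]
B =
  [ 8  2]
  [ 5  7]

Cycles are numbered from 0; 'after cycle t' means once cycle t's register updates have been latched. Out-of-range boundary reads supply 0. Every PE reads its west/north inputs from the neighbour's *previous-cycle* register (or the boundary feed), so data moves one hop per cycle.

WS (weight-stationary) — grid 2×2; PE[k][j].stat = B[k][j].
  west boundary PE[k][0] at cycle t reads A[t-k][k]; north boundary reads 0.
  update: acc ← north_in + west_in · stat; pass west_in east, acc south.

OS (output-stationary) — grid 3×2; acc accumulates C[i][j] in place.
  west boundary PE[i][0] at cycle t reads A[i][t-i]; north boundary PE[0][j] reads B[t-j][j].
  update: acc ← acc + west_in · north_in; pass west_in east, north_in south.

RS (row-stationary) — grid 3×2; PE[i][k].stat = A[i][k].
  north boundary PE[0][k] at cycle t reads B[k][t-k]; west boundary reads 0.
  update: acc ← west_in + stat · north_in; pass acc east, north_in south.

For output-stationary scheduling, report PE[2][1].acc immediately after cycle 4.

PE[2][1].acc = 11

OS 3×2: PE[2][1] cycle-by-cycle (with neighbour feeds):
  step 0 · PE1,1: acc=0; fwd→0 fwd↓0
  step 0 · PE2,0: acc=0; fwd→0 fwd↓0
  step 0 · PE2,1: acc=0; fwd→0 fwd↓0
  step 1 · PE1,1: acc=0; fwd→0 fwd↓0
  step 1 · PE2,0: acc=0; fwd→0 fwd↓0
  step 1 · PE2,1: acc=0; fwd→0 fwd↓0
  step 2 · PE1,1: acc=14; fwd→7 fwd↓2
  step 2 · PE2,0: acc=16; fwd→2 fwd↓8
  step 2 · PE2,1: acc=0; fwd→0 fwd↓0
  step 3 · PE1,1: acc=56; fwd→6 fwd↓7
  step 3 · PE2,0: acc=21; fwd→1 fwd↓5
  step 3 · PE2,1: acc=4; fwd→2 fwd↓2
  step 4 · PE1,1: acc=56; fwd→0 fwd↓0
  step 4 · PE2,0: acc=21; fwd→0 fwd↓0
  step 4 · PE2,1: acc=11; fwd→1 fwd↓7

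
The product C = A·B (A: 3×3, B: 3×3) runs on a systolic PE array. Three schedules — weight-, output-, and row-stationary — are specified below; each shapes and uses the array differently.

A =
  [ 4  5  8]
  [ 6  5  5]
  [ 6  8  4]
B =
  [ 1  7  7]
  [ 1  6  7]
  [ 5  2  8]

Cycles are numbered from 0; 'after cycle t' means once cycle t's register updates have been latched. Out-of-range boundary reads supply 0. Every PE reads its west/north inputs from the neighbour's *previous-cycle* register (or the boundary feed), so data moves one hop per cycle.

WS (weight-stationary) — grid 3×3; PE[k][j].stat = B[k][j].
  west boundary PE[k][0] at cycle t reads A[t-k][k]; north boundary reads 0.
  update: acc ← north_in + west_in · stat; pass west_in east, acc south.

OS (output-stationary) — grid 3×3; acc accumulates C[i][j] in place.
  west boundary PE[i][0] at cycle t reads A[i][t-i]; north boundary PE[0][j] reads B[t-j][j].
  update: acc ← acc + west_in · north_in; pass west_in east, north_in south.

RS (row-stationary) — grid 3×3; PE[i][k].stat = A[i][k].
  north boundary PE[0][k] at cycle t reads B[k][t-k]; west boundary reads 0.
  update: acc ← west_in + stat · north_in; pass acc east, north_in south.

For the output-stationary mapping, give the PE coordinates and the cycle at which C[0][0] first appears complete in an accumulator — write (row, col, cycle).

(row, col, cycle) = (0, 0, 2)

OS — PE[0][0] is where C[0][0] collects:
  @0  [0,0]  acc 4  |  →4  ↓1
  @1  [0,0]  acc 9  |  →5  ↓1
  @2  [0,0]  acc 49  |  →8  ↓5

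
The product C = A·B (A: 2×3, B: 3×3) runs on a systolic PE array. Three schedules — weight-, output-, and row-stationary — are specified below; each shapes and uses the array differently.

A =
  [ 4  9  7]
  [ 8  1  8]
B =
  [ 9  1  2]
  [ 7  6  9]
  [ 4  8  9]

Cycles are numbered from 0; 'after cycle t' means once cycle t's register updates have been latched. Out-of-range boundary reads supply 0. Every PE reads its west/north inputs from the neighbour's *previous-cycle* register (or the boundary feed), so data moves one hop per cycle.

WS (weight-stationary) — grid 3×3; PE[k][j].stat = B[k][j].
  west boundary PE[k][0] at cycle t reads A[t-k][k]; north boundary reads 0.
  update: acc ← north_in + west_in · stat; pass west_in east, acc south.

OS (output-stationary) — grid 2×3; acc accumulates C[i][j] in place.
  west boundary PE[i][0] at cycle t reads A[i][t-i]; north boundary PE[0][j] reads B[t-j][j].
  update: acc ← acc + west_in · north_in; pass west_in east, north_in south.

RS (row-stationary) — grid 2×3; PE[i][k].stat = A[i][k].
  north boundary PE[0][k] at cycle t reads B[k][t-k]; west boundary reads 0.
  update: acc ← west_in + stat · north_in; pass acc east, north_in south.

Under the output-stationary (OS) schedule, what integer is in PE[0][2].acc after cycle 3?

OS on a 2×3 grid — tracing PE[0][2] and its feeders:
  t=0 PE[0][1]: acc=0 h=0 v=0
  t=0 PE[0][2]: acc=0 h=0 v=0
  t=1 PE[0][1]: acc=4 h=4 v=1
  t=1 PE[0][2]: acc=0 h=0 v=0
  t=2 PE[0][1]: acc=58 h=9 v=6
  t=2 PE[0][2]: acc=8 h=4 v=2
  t=3 PE[0][1]: acc=114 h=7 v=8
  t=3 PE[0][2]: acc=89 h=9 v=9

PE[0][2].acc = 89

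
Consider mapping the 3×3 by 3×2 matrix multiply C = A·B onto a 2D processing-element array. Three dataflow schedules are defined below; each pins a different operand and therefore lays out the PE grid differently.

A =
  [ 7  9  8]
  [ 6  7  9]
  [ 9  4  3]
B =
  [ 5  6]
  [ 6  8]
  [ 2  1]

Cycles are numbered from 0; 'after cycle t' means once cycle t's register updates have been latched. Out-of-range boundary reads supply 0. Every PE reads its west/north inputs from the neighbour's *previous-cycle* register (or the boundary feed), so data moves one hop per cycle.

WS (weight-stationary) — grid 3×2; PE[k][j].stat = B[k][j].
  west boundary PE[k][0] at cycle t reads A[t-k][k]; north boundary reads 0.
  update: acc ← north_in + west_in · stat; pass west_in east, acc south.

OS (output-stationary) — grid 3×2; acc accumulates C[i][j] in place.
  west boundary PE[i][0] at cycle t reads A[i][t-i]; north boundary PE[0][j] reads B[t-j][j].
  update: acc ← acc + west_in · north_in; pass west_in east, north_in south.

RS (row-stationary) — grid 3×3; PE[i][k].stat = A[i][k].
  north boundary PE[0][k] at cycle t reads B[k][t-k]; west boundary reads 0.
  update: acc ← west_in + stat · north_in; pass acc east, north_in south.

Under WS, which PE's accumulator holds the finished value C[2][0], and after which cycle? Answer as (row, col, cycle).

(row, col, cycle) = (2, 0, 4)

WS: C[2][0] accumulates in PE[2][0]:
  [0] (2,0) acc=0 (h:0 v:0)
  [1] (2,0) acc=0 (h:0 v:0)
  [2] (2,0) acc=105 (h:8 v:105)
  [3] (2,0) acc=90 (h:9 v:90)
  [4] (2,0) acc=75 (h:3 v:75)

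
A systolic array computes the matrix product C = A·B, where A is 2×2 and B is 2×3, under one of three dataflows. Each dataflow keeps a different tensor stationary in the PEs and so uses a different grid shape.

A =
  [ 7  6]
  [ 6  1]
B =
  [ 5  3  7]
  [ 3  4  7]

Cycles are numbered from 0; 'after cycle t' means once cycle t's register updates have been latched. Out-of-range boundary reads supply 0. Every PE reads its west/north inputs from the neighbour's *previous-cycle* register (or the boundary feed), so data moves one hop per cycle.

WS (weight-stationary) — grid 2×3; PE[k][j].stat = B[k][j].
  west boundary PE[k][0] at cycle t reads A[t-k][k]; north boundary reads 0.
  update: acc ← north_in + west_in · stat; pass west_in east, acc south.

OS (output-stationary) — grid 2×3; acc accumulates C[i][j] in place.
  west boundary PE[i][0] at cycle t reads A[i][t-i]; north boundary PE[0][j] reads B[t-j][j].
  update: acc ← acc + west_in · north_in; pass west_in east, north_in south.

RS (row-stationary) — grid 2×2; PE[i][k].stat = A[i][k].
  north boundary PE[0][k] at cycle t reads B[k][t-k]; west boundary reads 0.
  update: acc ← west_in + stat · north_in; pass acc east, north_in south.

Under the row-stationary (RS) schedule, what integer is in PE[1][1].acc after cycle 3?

RS (2×2). Following PE[1][1] plus its west/north inputs:
  @0  [0,1]  acc 0  |  →0  ↓0
  @0  [1,0]  acc 0  |  →0  ↓0
  @0  [1,1]  acc 0  |  →0  ↓0
  @1  [0,1]  acc 53  |  →53  ↓3
  @1  [1,0]  acc 30  |  →30  ↓5
  @1  [1,1]  acc 0  |  →0  ↓0
  @2  [0,1]  acc 45  |  →45  ↓4
  @2  [1,0]  acc 18  |  →18  ↓3
  @2  [1,1]  acc 33  |  →33  ↓3
  @3  [0,1]  acc 91  |  →91  ↓7
  @3  [1,0]  acc 42  |  →42  ↓7
  @3  [1,1]  acc 22  |  →22  ↓4

PE[1][1].acc = 22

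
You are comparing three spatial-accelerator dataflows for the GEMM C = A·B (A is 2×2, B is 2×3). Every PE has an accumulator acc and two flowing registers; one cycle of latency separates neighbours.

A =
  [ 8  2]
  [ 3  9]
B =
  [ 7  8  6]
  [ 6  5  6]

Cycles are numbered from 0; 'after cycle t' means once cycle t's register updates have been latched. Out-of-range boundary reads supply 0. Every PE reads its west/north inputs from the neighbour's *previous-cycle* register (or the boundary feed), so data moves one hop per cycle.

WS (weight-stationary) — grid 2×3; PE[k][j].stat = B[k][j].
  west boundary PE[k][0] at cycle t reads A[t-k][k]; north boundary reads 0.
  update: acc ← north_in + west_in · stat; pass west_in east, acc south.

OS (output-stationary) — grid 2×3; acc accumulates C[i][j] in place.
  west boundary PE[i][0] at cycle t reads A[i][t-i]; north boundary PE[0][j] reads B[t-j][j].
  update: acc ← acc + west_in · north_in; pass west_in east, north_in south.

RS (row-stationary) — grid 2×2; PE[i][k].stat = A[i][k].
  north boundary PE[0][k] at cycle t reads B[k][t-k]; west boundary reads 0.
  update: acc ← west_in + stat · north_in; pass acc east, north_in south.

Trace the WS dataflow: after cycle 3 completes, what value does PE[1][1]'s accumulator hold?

Tracing WS — 2×3 array, target PE[1][1]:
  0: (0,1).acc=0  regs=<0,0>
  0: (1,0).acc=0  regs=<0,0>
  0: (1,1).acc=0  regs=<0,0>
  1: (0,1).acc=64  regs=<8,64>
  1: (1,0).acc=68  regs=<2,68>
  1: (1,1).acc=0  regs=<0,0>
  2: (0,1).acc=24  regs=<3,24>
  2: (1,0).acc=75  regs=<9,75>
  2: (1,1).acc=74  regs=<2,74>
  3: (0,1).acc=0  regs=<0,0>
  3: (1,0).acc=0  regs=<0,0>
  3: (1,1).acc=69  regs=<9,69>

PE[1][1].acc = 69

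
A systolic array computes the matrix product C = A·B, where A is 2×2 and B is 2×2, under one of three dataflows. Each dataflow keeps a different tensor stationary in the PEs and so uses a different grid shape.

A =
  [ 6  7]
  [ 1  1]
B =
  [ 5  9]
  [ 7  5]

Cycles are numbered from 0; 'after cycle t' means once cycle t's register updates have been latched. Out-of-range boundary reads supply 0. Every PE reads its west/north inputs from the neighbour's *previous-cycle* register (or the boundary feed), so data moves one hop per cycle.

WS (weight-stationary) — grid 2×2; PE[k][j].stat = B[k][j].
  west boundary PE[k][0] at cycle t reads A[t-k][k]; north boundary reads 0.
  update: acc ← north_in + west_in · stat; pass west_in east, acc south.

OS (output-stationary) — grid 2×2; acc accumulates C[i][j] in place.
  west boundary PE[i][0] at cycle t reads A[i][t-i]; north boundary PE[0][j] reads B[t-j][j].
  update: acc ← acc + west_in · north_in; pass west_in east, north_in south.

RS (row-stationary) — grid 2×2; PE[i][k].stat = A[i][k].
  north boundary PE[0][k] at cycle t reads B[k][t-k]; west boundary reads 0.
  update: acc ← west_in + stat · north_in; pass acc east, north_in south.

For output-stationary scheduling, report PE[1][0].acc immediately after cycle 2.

PE[1][0].acc = 12

Tracing OS — 2×2 array, target PE[1][0]:
  t=0 PE[0][0]: acc=30 h=6 v=5
  t=0 PE[1][0]: acc=0 h=0 v=0
  t=1 PE[0][0]: acc=79 h=7 v=7
  t=1 PE[1][0]: acc=5 h=1 v=5
  t=2 PE[0][0]: acc=79 h=0 v=0
  t=2 PE[1][0]: acc=12 h=1 v=7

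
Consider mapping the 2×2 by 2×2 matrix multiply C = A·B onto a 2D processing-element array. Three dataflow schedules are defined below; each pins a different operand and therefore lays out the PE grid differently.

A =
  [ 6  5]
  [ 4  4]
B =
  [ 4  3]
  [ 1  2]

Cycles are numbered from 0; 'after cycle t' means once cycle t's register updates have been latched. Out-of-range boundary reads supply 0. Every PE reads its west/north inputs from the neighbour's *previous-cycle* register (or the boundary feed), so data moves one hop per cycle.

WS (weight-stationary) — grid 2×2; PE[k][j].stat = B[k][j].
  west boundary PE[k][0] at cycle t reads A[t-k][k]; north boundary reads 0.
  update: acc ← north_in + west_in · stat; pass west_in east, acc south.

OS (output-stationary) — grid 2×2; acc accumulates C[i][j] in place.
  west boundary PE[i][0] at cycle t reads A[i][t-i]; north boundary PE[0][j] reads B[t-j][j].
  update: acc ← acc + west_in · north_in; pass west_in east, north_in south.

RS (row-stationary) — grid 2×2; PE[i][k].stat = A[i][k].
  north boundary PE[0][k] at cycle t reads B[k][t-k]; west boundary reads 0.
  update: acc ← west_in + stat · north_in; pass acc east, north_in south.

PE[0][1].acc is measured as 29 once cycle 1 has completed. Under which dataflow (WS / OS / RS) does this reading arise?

dataflow = RS

Under WS (2×2), PE[0][1]:
  [0] (0,1) acc=0 (h:0 v:0)
  [1] (0,1) acc=18 (h:6 v:18)
Under OS (2×2), PE[0][1]:
  [0] (0,1) acc=0 (h:0 v:0)
  [1] (0,1) acc=18 (h:6 v:3)
Under RS (2×2), PE[0][1]:
  [0] (0,1) acc=0 (h:0 v:0)
  [1] (0,1) acc=29 (h:29 v:1)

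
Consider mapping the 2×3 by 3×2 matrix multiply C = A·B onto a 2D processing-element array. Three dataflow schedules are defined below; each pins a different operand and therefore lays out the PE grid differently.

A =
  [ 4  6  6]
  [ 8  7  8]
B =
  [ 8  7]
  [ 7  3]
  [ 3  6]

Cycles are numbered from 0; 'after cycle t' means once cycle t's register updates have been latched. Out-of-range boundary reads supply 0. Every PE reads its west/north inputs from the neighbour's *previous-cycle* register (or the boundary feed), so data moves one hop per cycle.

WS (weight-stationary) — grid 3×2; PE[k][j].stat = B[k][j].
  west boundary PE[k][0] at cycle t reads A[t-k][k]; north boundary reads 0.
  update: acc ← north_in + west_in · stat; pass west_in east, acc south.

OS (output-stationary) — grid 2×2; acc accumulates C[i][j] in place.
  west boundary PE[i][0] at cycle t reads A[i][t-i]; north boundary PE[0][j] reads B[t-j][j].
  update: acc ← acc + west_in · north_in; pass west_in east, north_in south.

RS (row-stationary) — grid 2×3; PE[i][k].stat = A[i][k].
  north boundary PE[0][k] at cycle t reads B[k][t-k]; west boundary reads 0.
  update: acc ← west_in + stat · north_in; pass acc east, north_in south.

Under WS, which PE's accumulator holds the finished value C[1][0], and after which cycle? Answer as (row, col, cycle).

(row, col, cycle) = (2, 0, 3)

Under WS, C[1][0] lands at PE[2][0]:
  c0 r2c0: 0 / 0 / 0
  c1 r2c0: 0 / 0 / 0
  c2 r2c0: 92 / 6 / 92
  c3 r2c0: 137 / 8 / 137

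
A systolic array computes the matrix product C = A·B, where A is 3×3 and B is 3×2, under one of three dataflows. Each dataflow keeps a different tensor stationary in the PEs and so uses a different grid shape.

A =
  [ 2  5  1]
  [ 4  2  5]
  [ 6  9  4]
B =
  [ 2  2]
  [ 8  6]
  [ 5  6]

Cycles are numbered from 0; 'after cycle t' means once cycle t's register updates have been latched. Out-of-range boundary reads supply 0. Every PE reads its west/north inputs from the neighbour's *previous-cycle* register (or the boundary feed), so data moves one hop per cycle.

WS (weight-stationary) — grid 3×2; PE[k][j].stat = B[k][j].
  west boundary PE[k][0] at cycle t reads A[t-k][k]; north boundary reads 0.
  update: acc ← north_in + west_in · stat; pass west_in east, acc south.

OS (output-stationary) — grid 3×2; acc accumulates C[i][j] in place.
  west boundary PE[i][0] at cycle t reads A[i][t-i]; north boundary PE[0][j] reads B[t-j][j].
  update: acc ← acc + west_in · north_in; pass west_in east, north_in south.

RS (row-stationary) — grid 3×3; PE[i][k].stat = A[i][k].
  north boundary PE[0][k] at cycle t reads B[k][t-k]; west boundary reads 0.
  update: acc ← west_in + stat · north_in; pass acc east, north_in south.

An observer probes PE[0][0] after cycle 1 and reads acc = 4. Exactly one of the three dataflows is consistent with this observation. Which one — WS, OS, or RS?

— WS: 3×2; PE[0][0] trace:
  0: (0,0).acc=4  regs=<2,4>
  1: (0,0).acc=8  regs=<4,8>
— OS: 3×2; PE[0][0] trace:
  0: (0,0).acc=4  regs=<2,2>
  1: (0,0).acc=44  regs=<5,8>
— RS: 3×3; PE[0][0] trace:
  0: (0,0).acc=4  regs=<4,2>
  1: (0,0).acc=4  regs=<4,2>

dataflow = RS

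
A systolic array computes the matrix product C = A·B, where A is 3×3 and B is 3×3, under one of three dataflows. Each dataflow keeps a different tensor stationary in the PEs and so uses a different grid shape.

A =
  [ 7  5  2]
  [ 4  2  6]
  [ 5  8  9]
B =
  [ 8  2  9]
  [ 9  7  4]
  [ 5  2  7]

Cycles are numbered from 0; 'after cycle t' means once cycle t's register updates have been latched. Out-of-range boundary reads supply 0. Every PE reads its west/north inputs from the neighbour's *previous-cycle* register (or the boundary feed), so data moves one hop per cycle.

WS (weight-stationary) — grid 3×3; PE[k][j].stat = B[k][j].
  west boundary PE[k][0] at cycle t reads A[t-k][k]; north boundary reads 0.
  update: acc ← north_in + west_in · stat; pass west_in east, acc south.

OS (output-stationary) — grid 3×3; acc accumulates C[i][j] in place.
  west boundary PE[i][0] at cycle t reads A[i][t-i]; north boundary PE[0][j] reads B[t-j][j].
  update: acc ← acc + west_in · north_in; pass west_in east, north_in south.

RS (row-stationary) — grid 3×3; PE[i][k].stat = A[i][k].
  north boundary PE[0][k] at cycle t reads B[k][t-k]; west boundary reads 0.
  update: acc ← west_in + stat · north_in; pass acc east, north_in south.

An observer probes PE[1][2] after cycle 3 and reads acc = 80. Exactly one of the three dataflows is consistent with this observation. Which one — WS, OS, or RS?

— WS: 3×3; PE[1][2] trace:
  0: (1,2).acc=0  regs=<0,0>
  1: (1,2).acc=0  regs=<0,0>
  2: (1,2).acc=0  regs=<0,0>
  3: (1,2).acc=83  regs=<5,83>
— OS: 3×3; PE[1][2] trace:
  0: (1,2).acc=0  regs=<0,0>
  1: (1,2).acc=0  regs=<0,0>
  2: (1,2).acc=0  regs=<0,0>
  3: (1,2).acc=36  regs=<4,9>
— RS: 3×3; PE[1][2] trace:
  0: (1,2).acc=0  regs=<0,0>
  1: (1,2).acc=0  regs=<0,0>
  2: (1,2).acc=0  regs=<0,0>
  3: (1,2).acc=80  regs=<80,5>

dataflow = RS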